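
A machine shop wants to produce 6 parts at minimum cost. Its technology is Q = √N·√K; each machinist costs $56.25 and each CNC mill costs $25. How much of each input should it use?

Cost minimization requires the marginal rate of technical substitution to equal the input-price ratio: MP_N/MP_K = w/r.
Here MP_N/MP_K = (1/2)·(K/N)/(1/2) = (K/N). Setting this equal to 56.25/25 = 2.25 gives K = 2.25N.
Substituting into Q = 6: N^(1/2)·(2.25N)^(1/2) = 6.
Solving, N = 4 and K = 9.

N* = 4, K* = 9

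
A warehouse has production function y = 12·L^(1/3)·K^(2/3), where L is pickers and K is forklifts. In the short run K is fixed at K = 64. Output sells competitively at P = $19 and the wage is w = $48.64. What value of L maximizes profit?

L* = 125

With K = 64, MP_L = (1/3)·12·L^(-2/3)·64^(2/3) = 64·L^(-2/3).
Profit maximization for a price taker requires P·MP_L = w: 19·64·L^(-2/3) = 48.64.
So L^(-2/3) = 0.04, which gives L = 125.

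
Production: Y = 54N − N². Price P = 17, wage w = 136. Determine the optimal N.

N* = 23

The marginal product of N is MP_N = 54 − 2N.
A price-taking firm hires until the value of the marginal product equals the wage: P·MP_N = w, so 17·(54 − 2N) = 136.
Then 54 − 2N = 8, giving N = 23.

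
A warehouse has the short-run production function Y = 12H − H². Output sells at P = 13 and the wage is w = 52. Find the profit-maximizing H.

The marginal product of H is MP_H = 12 − 2H.
A price-taking firm hires until the value of the marginal product equals the wage: P·MP_H = w, so 13·(12 − 2H) = 52.
Then 12 − 2H = 4, giving H = 4.

H* = 4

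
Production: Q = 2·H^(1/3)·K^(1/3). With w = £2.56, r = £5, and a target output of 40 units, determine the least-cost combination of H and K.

Cost minimization requires the marginal rate of technical substitution to equal the input-price ratio: MP_H/MP_K = w/r.
Here MP_H/MP_K = (1/3)·(K/H)/(1/3) = (K/H). Setting this equal to 2.56/5 = 0.512 gives K = 0.512H.
Substituting into Q = 40: 2·H^(1/3)·(0.512H)^(1/3) = 40.
Solving, H = 125 and K = 64.

H* = 125, K* = 64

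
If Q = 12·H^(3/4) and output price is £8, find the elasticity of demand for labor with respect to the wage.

MP_H = (3/4)·12·H^(-1/4), so P·MP_H = w gives 72·H^(-1/4) = w.
Solving, H(w) = (72/w)^(4). This is a constant-elasticity form: H ∝ w^(−4), so ε = −4.

ε = -4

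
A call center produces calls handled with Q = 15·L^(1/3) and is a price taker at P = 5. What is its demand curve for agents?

MP_L = (1/3)·15·L^(-2/3) = 5·L^(-2/3).
Setting P·MP_L = w: 25·L^(-2/3) = w.
Solving for L: L^(-2/3) = w/25, so L = (25/w)^(3/2).

L(w) = (25/w)^(3/2)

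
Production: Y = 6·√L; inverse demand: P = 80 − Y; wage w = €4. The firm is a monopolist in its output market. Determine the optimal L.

L* = 36

Marginal revenue from the inverse demand is MR = 80 − 2Y.
The marginal product is MP_L = 3·L^(-1/2).
A monopolist hires until marginal revenue product equals the wage: MR·MP_L = w.
At L, Y = 6·√L. Substituting and solving: (80 − 12·√L)·3·L^(-1/2) = 4 gives L = 36.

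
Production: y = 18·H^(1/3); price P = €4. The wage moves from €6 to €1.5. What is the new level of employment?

H* = 64

From P·MP_H = w with MP_H = 6·H^(-2/3), the labor demand is H(w) = (24/w)^(3/2).
At w = 6: H = 8. At w = 1.5: H = 64.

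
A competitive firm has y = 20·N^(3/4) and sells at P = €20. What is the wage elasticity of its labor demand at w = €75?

ε = -4

MP_N = (3/4)·20·N^(-1/4), so P·MP_N = w gives 300·N^(-1/4) = w.
Solving, N(w) = (300/w)^(4). This is a constant-elasticity form: N ∝ w^(−4), so ε = −4.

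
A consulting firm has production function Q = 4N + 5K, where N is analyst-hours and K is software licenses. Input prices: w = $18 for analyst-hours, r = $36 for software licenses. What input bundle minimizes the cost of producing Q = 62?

N* = 15.5, K* = 0

The inputs are perfect substitutes, so the firm uses whichever has the lower cost per unit of output.
Cost per unit of output via N is w/4 = 4.5; via K it is r/5 = 7.2. N is cheaper.
Producing Q = 62 with N alone: N = 15.5, K = 0.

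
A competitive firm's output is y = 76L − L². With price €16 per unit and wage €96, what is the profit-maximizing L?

The marginal product of L is MP_L = 76 − 2L.
A price-taking firm hires until the value of the marginal product equals the wage: P·MP_L = w, so 16·(76 − 2L) = 96.
Then 76 − 2L = 6, giving L = 35.

L* = 35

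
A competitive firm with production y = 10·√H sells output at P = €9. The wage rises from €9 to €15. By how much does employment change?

From P·MP_H = w with MP_H = 5·H^(-1/2), the labor demand is H(w) = (45/w)^(2).
At w = 9: H = 25. At w = 15: H = 9.
ΔH = 9 − 25 = -16.

ΔH = -16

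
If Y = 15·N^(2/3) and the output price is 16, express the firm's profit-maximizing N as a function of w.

MP_N = (2/3)·15·N^(-1/3) = 10·N^(-1/3).
Setting P·MP_N = w: 160·N^(-1/3) = w.
Solving for N: N^(-1/3) = w/160, so N = (160/w)^(3).

N(w) = 4096000/w³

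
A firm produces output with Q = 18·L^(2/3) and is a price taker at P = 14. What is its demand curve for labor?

L(w) = 4741632/w³

MP_L = (2/3)·18·L^(-1/3) = 12·L^(-1/3).
Setting P·MP_L = w: 168·L^(-1/3) = w.
Solving for L: L^(-1/3) = w/168, so L = (168/w)^(3).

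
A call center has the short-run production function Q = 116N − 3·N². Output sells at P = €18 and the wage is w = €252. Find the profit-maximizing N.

N* = 17

The marginal product of N is MP_N = 116 − 6N.
A price-taking firm hires until the value of the marginal product equals the wage: P·MP_N = w, so 18·(116 − 6N) = 252.
Then 116 − 6N = 14, giving N = 17.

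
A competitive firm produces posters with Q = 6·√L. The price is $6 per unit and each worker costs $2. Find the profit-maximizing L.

L* = 81

MP_L = (1/2)·6·L^(-1/2) = 3·L^(-1/2).
Profit maximization for a price taker requires P·MP_L = w: 6·3·L^(-1/2) = 2.
So L^(-1/2) = 1/9, which gives L = 81.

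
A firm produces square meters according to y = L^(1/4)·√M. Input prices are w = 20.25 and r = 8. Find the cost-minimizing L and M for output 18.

Cost minimization requires the marginal rate of technical substitution to equal the input-price ratio: MP_L/MP_M = w/r.
Here MP_L/MP_M = (1/4)·(M/L)/(1/2) = 0.5·(M/L). Setting this equal to 20.25/8 = 2.53125 gives M = 5.0625L.
Substituting into y = 18: L^(1/4)·(5.0625L)^(1/2) = 18.
Solving, L = 16 and M = 81.

L* = 16, M* = 81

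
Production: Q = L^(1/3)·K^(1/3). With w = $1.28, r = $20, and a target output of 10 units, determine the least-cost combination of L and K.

Cost minimization requires the marginal rate of technical substitution to equal the input-price ratio: MP_L/MP_K = w/r.
Here MP_L/MP_K = (1/3)·(K/L)/(1/3) = (K/L). Setting this equal to 1.28/20 = 0.064 gives K = 0.064L.
Substituting into Q = 10: L^(1/3)·(0.064L)^(1/3) = 10.
Solving, L = 125 and K = 8.

L* = 125, K* = 8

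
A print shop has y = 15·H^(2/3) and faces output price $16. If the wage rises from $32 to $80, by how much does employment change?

ΔH = -117

From P·MP_H = w with MP_H = 10·H^(-1/3), the labor demand is H(w) = (160/w)^(3).
At w = 32: H = 125. At w = 80: H = 8.
ΔH = 8 − 125 = -117.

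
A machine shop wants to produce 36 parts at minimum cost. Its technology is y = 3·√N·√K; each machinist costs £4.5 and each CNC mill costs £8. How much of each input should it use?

N* = 16, K* = 9

Cost minimization requires the marginal rate of technical substitution to equal the input-price ratio: MP_N/MP_K = w/r.
Here MP_N/MP_K = (1/2)·(K/N)/(1/2) = (K/N). Setting this equal to 4.5/8 = 0.5625 gives K = 0.5625N.
Substituting into y = 36: 3·N^(1/2)·(0.5625N)^(1/2) = 36.
Solving, N = 16 and K = 9.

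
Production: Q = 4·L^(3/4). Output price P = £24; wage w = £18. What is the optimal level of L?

L* = 256

MP_L = (3/4)·4·L^(-1/4) = 3·L^(-1/4).
Profit maximization for a price taker requires P·MP_L = w: 24·3·L^(-1/4) = 18.
So L^(-1/4) = 0.25, which gives L = 256.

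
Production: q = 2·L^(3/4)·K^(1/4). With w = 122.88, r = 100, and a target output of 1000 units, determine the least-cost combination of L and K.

L* = 625, K* = 256

Cost minimization requires the marginal rate of technical substitution to equal the input-price ratio: MP_L/MP_K = w/r.
Here MP_L/MP_K = (3/4)·(K/L)/(1/4) = 3·(K/L). Setting this equal to 122.88/100 = 1.2288 gives K = 0.4096L.
Substituting into q = 1000: 2·L^(3/4)·(0.4096L)^(1/4) = 1000.
Solving, L = 625 and K = 256.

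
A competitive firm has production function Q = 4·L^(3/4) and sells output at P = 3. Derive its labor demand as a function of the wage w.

L(w) = 6561/w^(4)

MP_L = (3/4)·4·L^(-1/4) = 3·L^(-1/4).
Setting P·MP_L = w: 9·L^(-1/4) = w.
Solving for L: L^(-1/4) = w/9, so L = (9/w)^(4).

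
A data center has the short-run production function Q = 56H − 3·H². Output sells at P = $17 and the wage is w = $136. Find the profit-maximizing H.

The marginal product of H is MP_H = 56 − 6H.
A price-taking firm hires until the value of the marginal product equals the wage: P·MP_H = w, so 17·(56 − 6H) = 136.
Then 56 − 6H = 8, giving H = 8.

H* = 8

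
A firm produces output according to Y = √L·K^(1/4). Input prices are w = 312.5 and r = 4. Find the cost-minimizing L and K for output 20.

L* = 16, K* = 625

Cost minimization requires the marginal rate of technical substitution to equal the input-price ratio: MP_L/MP_K = w/r.
Here MP_L/MP_K = (1/2)·(K/L)/(1/4) = 2·(K/L). Setting this equal to 312.5/4 = 78.125 gives K = 39.0625L.
Substituting into Y = 20: L^(1/2)·(39.0625L)^(1/4) = 20.
Solving, L = 16 and K = 625.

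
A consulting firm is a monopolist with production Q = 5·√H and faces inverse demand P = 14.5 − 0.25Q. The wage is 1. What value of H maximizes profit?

H* = 25

Marginal revenue from the inverse demand is MR = 14.5 − 0.5Q.
The marginal product is MP_H = 2.5·H^(-1/2).
A monopolist hires until marginal revenue product equals the wage: MR·MP_H = w.
At H, Q = 5·√H. Substituting and solving: (14.5 − 2.5·√H)·2.5·H^(-1/2) = 1 gives H = 25.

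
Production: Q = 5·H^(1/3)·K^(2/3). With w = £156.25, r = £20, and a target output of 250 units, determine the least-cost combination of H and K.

H* = 8, K* = 125

Cost minimization requires the marginal rate of technical substitution to equal the input-price ratio: MP_H/MP_K = w/r.
Here MP_H/MP_K = (1/3)·(K/H)/(2/3) = 0.5·(K/H). Setting this equal to 156.25/20 = 7.8125 gives K = 15.625H.
Substituting into Q = 250: 5·H^(1/3)·(15.625H)^(2/3) = 250.
Solving, H = 8 and K = 125.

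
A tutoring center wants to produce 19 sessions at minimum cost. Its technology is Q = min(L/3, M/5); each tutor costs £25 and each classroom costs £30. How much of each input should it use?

With a fixed-proportions technology, the cost-minimizing bundle uses no slack in either input: L/3 = M/5 = Q.
So L = 3·19 = 57 and M = 5·19 = 95.

L* = 57, M* = 95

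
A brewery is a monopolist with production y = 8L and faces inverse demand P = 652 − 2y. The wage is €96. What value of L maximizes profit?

Marginal revenue from the inverse demand is MR = 652 − 4y.
The marginal product is MP_L = 8.
A monopolist hires until marginal revenue product equals the wage: MR·MP_L = w.
(652 − 32L)·8 = 96, so L = 20.

L* = 20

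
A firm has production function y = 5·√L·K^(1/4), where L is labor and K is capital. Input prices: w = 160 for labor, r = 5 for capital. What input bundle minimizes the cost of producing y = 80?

Cost minimization requires the marginal rate of technical substitution to equal the input-price ratio: MP_L/MP_K = w/r.
Here MP_L/MP_K = (1/2)·(K/L)/(1/4) = 2·(K/L). Setting this equal to 160/5 = 32 gives K = 16L.
Substituting into y = 80: 5·L^(1/2)·(16L)^(1/4) = 80.
Solving, L = 16 and K = 256.

L* = 16, K* = 256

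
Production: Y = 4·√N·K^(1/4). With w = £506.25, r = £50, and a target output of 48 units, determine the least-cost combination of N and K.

N* = 16, K* = 81

Cost minimization requires the marginal rate of technical substitution to equal the input-price ratio: MP_N/MP_K = w/r.
Here MP_N/MP_K = (1/2)·(K/N)/(1/4) = 2·(K/N). Setting this equal to 506.25/50 = 10.125 gives K = 5.0625N.
Substituting into Y = 48: 4·N^(1/2)·(5.0625N)^(1/4) = 48.
Solving, N = 16 and K = 81.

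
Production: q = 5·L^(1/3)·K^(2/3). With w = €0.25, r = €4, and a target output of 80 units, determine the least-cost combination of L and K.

Cost minimization requires the marginal rate of technical substitution to equal the input-price ratio: MP_L/MP_K = w/r.
Here MP_L/MP_K = (1/3)·(K/L)/(2/3) = 0.5·(K/L). Setting this equal to 0.25/4 = 0.0625 gives K = 0.125L.
Substituting into q = 80: 5·L^(1/3)·(0.125L)^(2/3) = 80.
Solving, L = 64 and K = 8.

L* = 64, K* = 8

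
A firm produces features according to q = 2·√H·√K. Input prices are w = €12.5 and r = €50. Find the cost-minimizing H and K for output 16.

H* = 16, K* = 4

Cost minimization requires the marginal rate of technical substitution to equal the input-price ratio: MP_H/MP_K = w/r.
Here MP_H/MP_K = (1/2)·(K/H)/(1/2) = (K/H). Setting this equal to 12.5/50 = 0.25 gives K = 0.25H.
Substituting into q = 16: 2·H^(1/2)·(0.25H)^(1/2) = 16.
Solving, H = 16 and K = 4.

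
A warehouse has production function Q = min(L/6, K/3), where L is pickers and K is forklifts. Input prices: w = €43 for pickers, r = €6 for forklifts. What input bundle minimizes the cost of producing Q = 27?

L* = 162, K* = 81

With a fixed-proportions technology, the cost-minimizing bundle uses no slack in either input: L/6 = K/3 = Q.
So L = 6·27 = 162 and K = 3·27 = 81.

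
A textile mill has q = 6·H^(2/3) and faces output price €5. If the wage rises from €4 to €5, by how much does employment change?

ΔH = -61

From P·MP_H = w with MP_H = 4·H^(-1/3), the labor demand is H(w) = (20/w)^(3).
At w = 4: H = 125. At w = 5: H = 64.
ΔH = 64 − 125 = -61.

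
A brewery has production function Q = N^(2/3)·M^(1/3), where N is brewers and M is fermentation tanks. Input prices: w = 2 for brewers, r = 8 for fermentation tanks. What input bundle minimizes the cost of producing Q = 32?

N* = 64, M* = 8

Cost minimization requires the marginal rate of technical substitution to equal the input-price ratio: MP_N/MP_M = w/r.
Here MP_N/MP_M = (2/3)·(M/N)/(1/3) = 2·(M/N). Setting this equal to 2/8 = 0.25 gives M = 0.125N.
Substituting into Q = 32: N^(2/3)·(0.125N)^(1/3) = 32.
Solving, N = 64 and M = 8.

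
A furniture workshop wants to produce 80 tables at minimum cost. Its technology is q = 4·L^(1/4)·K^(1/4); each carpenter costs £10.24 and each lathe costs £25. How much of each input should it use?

L* = 625, K* = 256

Cost minimization requires the marginal rate of technical substitution to equal the input-price ratio: MP_L/MP_K = w/r.
Here MP_L/MP_K = (1/4)·(K/L)/(1/4) = (K/L). Setting this equal to 10.24/25 = 0.4096 gives K = 0.4096L.
Substituting into q = 80: 4·L^(1/4)·(0.4096L)^(1/4) = 80.
Solving, L = 625 and K = 256.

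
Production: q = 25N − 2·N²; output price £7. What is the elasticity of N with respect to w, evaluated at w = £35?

ε = -0.25

From P·MP_N = w with MP_N = 25 − 4N, labor demand is N(w) = (25 − w/7)/4.
dN/dw = −1/(28) = -1/28.
At w = 35, N = 5, so ε = (dN/dw)·(w/N) = (-1/28)·(35/5) = -0.25.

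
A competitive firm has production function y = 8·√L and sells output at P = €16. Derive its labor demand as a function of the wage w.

L(w) = 4096/w²

MP_L = (1/2)·8·L^(-1/2) = 4·L^(-1/2).
Setting P·MP_L = w: 64·L^(-1/2) = w.
Solving for L: L^(-1/2) = w/64, so L = (64/w)^(2).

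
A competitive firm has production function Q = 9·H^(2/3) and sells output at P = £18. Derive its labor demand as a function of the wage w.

MP_H = (2/3)·9·H^(-1/3) = 6·H^(-1/3).
Setting P·MP_H = w: 108·H^(-1/3) = w.
Solving for H: H^(-1/3) = w/108, so H = (108/w)^(3).

H(w) = 1259712/w³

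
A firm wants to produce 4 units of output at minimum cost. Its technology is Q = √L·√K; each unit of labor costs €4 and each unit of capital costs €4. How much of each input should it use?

Cost minimization requires the marginal rate of technical substitution to equal the input-price ratio: MP_L/MP_K = w/r.
Here MP_L/MP_K = (1/2)·(K/L)/(1/2) = (K/L). Setting this equal to 4/4 = 1 gives K = L.
Substituting into Q = 4: L^(1/2)·(L)^(1/2) = 4.
Solving, L = 4 and K = 4.

L* = 4, K* = 4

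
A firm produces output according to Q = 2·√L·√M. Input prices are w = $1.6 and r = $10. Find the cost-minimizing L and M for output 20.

L* = 25, M* = 4

Cost minimization requires the marginal rate of technical substitution to equal the input-price ratio: MP_L/MP_M = w/r.
Here MP_L/MP_M = (1/2)·(M/L)/(1/2) = (M/L). Setting this equal to 1.6/10 = 0.16 gives M = 0.16L.
Substituting into Q = 20: 2·L^(1/2)·(0.16L)^(1/2) = 20.
Solving, L = 25 and M = 4.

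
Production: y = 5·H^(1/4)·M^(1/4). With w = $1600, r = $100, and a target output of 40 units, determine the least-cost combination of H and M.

H* = 16, M* = 256

Cost minimization requires the marginal rate of technical substitution to equal the input-price ratio: MP_H/MP_M = w/r.
Here MP_H/MP_M = (1/4)·(M/H)/(1/4) = (M/H). Setting this equal to 1600/100 = 16 gives M = 16H.
Substituting into y = 40: 5·H^(1/4)·(16H)^(1/4) = 40.
Solving, H = 16 and M = 256.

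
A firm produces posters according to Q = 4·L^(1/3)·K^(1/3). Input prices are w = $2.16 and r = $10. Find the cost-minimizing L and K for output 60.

L* = 125, K* = 27

Cost minimization requires the marginal rate of technical substitution to equal the input-price ratio: MP_L/MP_K = w/r.
Here MP_L/MP_K = (1/3)·(K/L)/(1/3) = (K/L). Setting this equal to 2.16/10 = 0.216 gives K = 0.216L.
Substituting into Q = 60: 4·L^(1/3)·(0.216L)^(1/3) = 60.
Solving, L = 125 and K = 27.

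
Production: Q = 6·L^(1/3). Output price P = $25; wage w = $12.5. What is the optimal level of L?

MP_L = (1/3)·6·L^(-2/3) = 2·L^(-2/3).
Profit maximization for a price taker requires P·MP_L = w: 25·2·L^(-2/3) = 12.5.
So L^(-2/3) = 0.25, which gives L = 8.

L* = 8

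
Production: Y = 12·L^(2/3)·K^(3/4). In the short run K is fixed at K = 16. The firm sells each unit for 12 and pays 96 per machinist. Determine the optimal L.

With K = 16, MP_L = (2/3)·12·L^(-1/3)·16^(3/4) = 64·L^(-1/3).
Profit maximization for a price taker requires P·MP_L = w: 12·64·L^(-1/3) = 96.
So L^(-1/3) = 0.125, which gives L = 512.

L* = 512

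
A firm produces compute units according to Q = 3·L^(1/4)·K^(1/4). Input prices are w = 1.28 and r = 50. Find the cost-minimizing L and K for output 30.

L* = 625, K* = 16

Cost minimization requires the marginal rate of technical substitution to equal the input-price ratio: MP_L/MP_K = w/r.
Here MP_L/MP_K = (1/4)·(K/L)/(1/4) = (K/L). Setting this equal to 1.28/50 = 0.0256 gives K = 0.0256L.
Substituting into Q = 30: 3·L^(1/4)·(0.0256L)^(1/4) = 30.
Solving, L = 625 and K = 16.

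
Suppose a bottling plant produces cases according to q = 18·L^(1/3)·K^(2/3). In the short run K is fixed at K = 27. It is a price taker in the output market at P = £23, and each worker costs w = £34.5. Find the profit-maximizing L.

L* = 216

With K = 27, MP_L = (1/3)·18·L^(-2/3)·27^(2/3) = 54·L^(-2/3).
Profit maximization for a price taker requires P·MP_L = w: 23·54·L^(-2/3) = 34.5.
So L^(-2/3) = 1/36, which gives L = 216.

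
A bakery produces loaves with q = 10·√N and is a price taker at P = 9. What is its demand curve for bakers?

N(w) = 2025/w²

MP_N = (1/2)·10·N^(-1/2) = 5·N^(-1/2).
Setting P·MP_N = w: 45·N^(-1/2) = w.
Solving for N: N^(-1/2) = w/45, so N = (45/w)^(2).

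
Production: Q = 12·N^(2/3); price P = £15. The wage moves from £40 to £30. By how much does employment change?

ΔN = 37

From P·MP_N = w with MP_N = 8·N^(-1/3), the labor demand is N(w) = (120/w)^(3).
At w = 40: N = 27. At w = 30: N = 64.
ΔN = 64 − 27 = 37.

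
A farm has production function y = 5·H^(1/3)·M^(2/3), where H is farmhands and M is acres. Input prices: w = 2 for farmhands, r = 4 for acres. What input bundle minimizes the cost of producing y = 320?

H* = 64, M* = 64

Cost minimization requires the marginal rate of technical substitution to equal the input-price ratio: MP_H/MP_M = w/r.
Here MP_H/MP_M = (1/3)·(M/H)/(2/3) = 0.5·(M/H). Setting this equal to 2/4 = 0.5 gives M = H.
Substituting into y = 320: 5·H^(1/3)·(H)^(2/3) = 320.
Solving, H = 64 and M = 64.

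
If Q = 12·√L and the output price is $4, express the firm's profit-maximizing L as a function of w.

MP_L = (1/2)·12·L^(-1/2) = 6·L^(-1/2).
Setting P·MP_L = w: 24·L^(-1/2) = w.
Solving for L: L^(-1/2) = w/24, so L = (24/w)^(2).

L(w) = 576/w²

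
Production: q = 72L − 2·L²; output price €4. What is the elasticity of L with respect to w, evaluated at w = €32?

From P·MP_L = w with MP_L = 72 − 4L, labor demand is L(w) = (72 − w/4)/4.
dL/dw = −1/(16) = -0.0625.
At w = 32, L = 16, so ε = (dL/dw)·(w/L) = (-0.0625)·(32/16) = -0.125.

ε = -0.125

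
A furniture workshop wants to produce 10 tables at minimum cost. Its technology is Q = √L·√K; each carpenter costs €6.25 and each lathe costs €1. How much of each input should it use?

L* = 4, K* = 25

Cost minimization requires the marginal rate of technical substitution to equal the input-price ratio: MP_L/MP_K = w/r.
Here MP_L/MP_K = (1/2)·(K/L)/(1/2) = (K/L). Setting this equal to 6.25/1 = 6.25 gives K = 6.25L.
Substituting into Q = 10: L^(1/2)·(6.25L)^(1/2) = 10.
Solving, L = 4 and K = 25.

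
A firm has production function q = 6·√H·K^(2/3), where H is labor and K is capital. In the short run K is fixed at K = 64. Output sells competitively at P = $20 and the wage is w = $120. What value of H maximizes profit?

H* = 64

With K = 64, MP_H = (1/2)·6·H^(-1/2)·64^(2/3) = 48·H^(-1/2).
Profit maximization for a price taker requires P·MP_H = w: 20·48·H^(-1/2) = 120.
So H^(-1/2) = 0.125, which gives H = 64.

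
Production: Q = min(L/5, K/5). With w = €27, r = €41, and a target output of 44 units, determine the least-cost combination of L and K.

With a fixed-proportions technology, the cost-minimizing bundle uses no slack in either input: L/5 = K/5 = Q.
So L = 5·44 = 220 and K = 5·44 = 220.

L* = 220, K* = 220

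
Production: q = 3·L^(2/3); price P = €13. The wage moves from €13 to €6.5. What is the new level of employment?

From P·MP_L = w with MP_L = 2·L^(-1/3), the labor demand is L(w) = (26/w)^(3).
At w = 13: L = 8. At w = 6.5: L = 64.

L* = 64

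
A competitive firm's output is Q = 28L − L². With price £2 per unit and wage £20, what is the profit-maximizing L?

L* = 9

The marginal product of L is MP_L = 28 − 2L.
A price-taking firm hires until the value of the marginal product equals the wage: P·MP_L = w, so 2·(28 − 2L) = 20.
Then 28 − 2L = 10, giving L = 9.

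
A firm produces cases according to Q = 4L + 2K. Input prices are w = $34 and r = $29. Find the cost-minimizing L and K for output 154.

L* = 38.5, K* = 0

The inputs are perfect substitutes, so the firm uses whichever has the lower cost per unit of output.
Cost per unit of output via L is w/4 = 8.5; via K it is r/2 = 14.5. L is cheaper.
Producing Q = 154 with L alone: L = 38.5, K = 0.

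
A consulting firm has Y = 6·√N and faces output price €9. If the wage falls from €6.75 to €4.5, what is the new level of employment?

N* = 36

From P·MP_N = w with MP_N = 3·N^(-1/2), the labor demand is N(w) = (27/w)^(2).
At w = 6.75: N = 16. At w = 4.5: N = 36.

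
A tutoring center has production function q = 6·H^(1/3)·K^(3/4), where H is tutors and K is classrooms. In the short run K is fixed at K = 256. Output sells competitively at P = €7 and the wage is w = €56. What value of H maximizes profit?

H* = 64

With K = 256, MP_H = (1/3)·6·H^(-2/3)·256^(3/4) = 128·H^(-2/3).
Profit maximization for a price taker requires P·MP_H = w: 7·128·H^(-2/3) = 56.
So H^(-2/3) = 0.0625, which gives H = 64.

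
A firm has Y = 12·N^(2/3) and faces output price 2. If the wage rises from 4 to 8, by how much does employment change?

From P·MP_N = w with MP_N = 8·N^(-1/3), the labor demand is N(w) = (16/w)^(3).
At w = 4: N = 64. At w = 8: N = 8.
ΔN = 8 − 64 = -56.

ΔN = -56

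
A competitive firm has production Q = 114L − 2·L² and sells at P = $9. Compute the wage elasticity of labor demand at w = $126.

From P·MP_L = w with MP_L = 114 − 4L, labor demand is L(w) = (114 − w/9)/4.
dL/dw = −1/(36) = -1/36.
At w = 126, L = 25, so ε = (dL/dw)·(w/L) = (-1/36)·(126/25) = -0.14.

ε = -0.14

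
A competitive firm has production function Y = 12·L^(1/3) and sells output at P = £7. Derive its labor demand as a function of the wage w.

MP_L = (1/3)·12·L^(-2/3) = 4·L^(-2/3).
Setting P·MP_L = w: 28·L^(-2/3) = w.
Solving for L: L^(-2/3) = w/28, so L = (28/w)^(3/2).

L(w) = (28/w)^(3/2)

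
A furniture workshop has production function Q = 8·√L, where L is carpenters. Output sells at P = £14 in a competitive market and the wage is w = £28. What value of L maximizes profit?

MP_L = (1/2)·8·L^(-1/2) = 4·L^(-1/2).
Profit maximization for a price taker requires P·MP_L = w: 14·4·L^(-1/2) = 28.
So L^(-1/2) = 0.5, which gives L = 4.

L* = 4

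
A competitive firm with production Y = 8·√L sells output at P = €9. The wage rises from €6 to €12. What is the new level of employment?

L* = 9

From P·MP_L = w with MP_L = 4·L^(-1/2), the labor demand is L(w) = (36/w)^(2).
At w = 6: L = 36. At w = 12: L = 9.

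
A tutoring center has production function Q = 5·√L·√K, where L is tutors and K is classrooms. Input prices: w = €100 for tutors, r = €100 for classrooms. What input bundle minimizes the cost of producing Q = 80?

L* = 16, K* = 16

Cost minimization requires the marginal rate of technical substitution to equal the input-price ratio: MP_L/MP_K = w/r.
Here MP_L/MP_K = (1/2)·(K/L)/(1/2) = (K/L). Setting this equal to 100/100 = 1 gives K = L.
Substituting into Q = 80: 5·L^(1/2)·(L)^(1/2) = 80.
Solving, L = 16 and K = 16.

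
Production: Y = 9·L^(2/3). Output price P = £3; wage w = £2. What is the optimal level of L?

L* = 729

MP_L = (2/3)·9·L^(-1/3) = 6·L^(-1/3).
Profit maximization for a price taker requires P·MP_L = w: 3·6·L^(-1/3) = 2.
So L^(-1/3) = 1/9, which gives L = 729.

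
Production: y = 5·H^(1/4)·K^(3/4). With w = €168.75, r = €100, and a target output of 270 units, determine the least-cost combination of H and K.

Cost minimization requires the marginal rate of technical substitution to equal the input-price ratio: MP_H/MP_K = w/r.
Here MP_H/MP_K = (1/4)·(K/H)/(3/4) = (1/3)·(K/H). Setting this equal to 168.75/100 = 1.6875 gives K = 5.0625H.
Substituting into y = 270: 5·H^(1/4)·(5.0625H)^(3/4) = 270.
Solving, H = 16 and K = 81.

H* = 16, K* = 81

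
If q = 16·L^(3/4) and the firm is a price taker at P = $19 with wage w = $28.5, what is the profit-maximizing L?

L* = 4096

MP_L = (3/4)·16·L^(-1/4) = 12·L^(-1/4).
Profit maximization for a price taker requires P·MP_L = w: 19·12·L^(-1/4) = 28.5.
So L^(-1/4) = 0.125, which gives L = 4096.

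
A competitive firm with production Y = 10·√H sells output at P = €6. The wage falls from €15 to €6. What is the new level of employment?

H* = 25

From P·MP_H = w with MP_H = 5·H^(-1/2), the labor demand is H(w) = (30/w)^(2).
At w = 15: H = 4. At w = 6: H = 25.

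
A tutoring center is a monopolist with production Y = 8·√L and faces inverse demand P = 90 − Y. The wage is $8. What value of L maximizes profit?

L* = 25

Marginal revenue from the inverse demand is MR = 90 − 2Y.
The marginal product is MP_L = 4·L^(-1/2).
A monopolist hires until marginal revenue product equals the wage: MR·MP_L = w.
At L, Y = 8·√L. Substituting and solving: (90 − 16·√L)·4·L^(-1/2) = 8 gives L = 25.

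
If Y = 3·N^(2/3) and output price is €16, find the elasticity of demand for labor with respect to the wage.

ε = -3

MP_N = (2/3)·3·N^(-1/3), so P·MP_N = w gives 32·N^(-1/3) = w.
Solving, N(w) = (32/w)^(3). This is a constant-elasticity form: N ∝ w^(−3), so ε = −3.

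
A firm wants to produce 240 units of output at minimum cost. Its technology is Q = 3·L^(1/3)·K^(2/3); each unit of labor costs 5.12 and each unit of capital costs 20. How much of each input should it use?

L* = 125, K* = 64

Cost minimization requires the marginal rate of technical substitution to equal the input-price ratio: MP_L/MP_K = w/r.
Here MP_L/MP_K = (1/3)·(K/L)/(2/3) = 0.5·(K/L). Setting this equal to 5.12/20 = 0.256 gives K = 0.512L.
Substituting into Q = 240: 3·L^(1/3)·(0.512L)^(2/3) = 240.
Solving, L = 125 and K = 64.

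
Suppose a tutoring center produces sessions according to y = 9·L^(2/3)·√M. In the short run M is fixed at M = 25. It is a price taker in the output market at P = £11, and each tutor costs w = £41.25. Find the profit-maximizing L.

With M = 25, MP_L = (2/3)·9·L^(-1/3)·25^(1/2) = 30·L^(-1/3).
Profit maximization for a price taker requires P·MP_L = w: 11·30·L^(-1/3) = 41.25.
So L^(-1/3) = 0.125, which gives L = 512.

L* = 512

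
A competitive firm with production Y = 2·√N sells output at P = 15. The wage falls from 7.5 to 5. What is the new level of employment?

N* = 9

From P·MP_N = w with MP_N = N^(-1/2), the labor demand is N(w) = (15/w)^(2).
At w = 7.5: N = 4. At w = 5: N = 9.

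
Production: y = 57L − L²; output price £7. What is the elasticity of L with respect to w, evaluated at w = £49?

From P·MP_L = w with MP_L = 57 − 2L, labor demand is L(w) = (57 − w/7)/2.
dL/dw = −1/(14) = -1/14.
At w = 49, L = 25, so ε = (dL/dw)·(w/L) = (-1/14)·(49/25) = -0.14.

ε = -0.14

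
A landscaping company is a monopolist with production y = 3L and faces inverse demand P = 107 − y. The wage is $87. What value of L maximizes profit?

Marginal revenue from the inverse demand is MR = 107 − 2y.
The marginal product is MP_L = 3.
A monopolist hires until marginal revenue product equals the wage: MR·MP_L = w.
(107 − 6L)·3 = 87, so L = 13.

L* = 13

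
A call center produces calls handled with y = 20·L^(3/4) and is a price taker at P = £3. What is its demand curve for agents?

L(w) = 4100625/w^(4)

MP_L = (3/4)·20·L^(-1/4) = 15·L^(-1/4).
Setting P·MP_L = w: 45·L^(-1/4) = w.
Solving for L: L^(-1/4) = w/45, so L = (45/w)^(4).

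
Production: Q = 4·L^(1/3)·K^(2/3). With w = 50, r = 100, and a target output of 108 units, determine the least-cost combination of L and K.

Cost minimization requires the marginal rate of technical substitution to equal the input-price ratio: MP_L/MP_K = w/r.
Here MP_L/MP_K = (1/3)·(K/L)/(2/3) = 0.5·(K/L). Setting this equal to 50/100 = 0.5 gives K = L.
Substituting into Q = 108: 4·L^(1/3)·(L)^(2/3) = 108.
Solving, L = 27 and K = 27.

L* = 27, K* = 27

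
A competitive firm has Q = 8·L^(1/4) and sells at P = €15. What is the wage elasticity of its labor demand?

ε = -4/3

MP_L = (1/4)·8·L^(-3/4), so P·MP_L = w gives 30·L^(-3/4) = w.
Solving, L(w) = (30/w)^(4/3). This is a constant-elasticity form: L ∝ w^(−4/3), so ε = −4/3.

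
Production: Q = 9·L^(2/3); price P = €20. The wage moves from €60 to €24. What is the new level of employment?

From P·MP_L = w with MP_L = 6·L^(-1/3), the labor demand is L(w) = (120/w)^(3).
At w = 60: L = 8. At w = 24: L = 125.

L* = 125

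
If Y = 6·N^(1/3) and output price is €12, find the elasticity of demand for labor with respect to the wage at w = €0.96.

MP_N = (1/3)·6·N^(-2/3), so P·MP_N = w gives 24·N^(-2/3) = w.
Solving, N(w) = (24/w)^(3/2). This is a constant-elasticity form: N ∝ w^(−3/2), so ε = −3/2.

ε = -1.5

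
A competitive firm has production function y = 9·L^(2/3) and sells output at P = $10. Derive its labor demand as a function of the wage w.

MP_L = (2/3)·9·L^(-1/3) = 6·L^(-1/3).
Setting P·MP_L = w: 60·L^(-1/3) = w.
Solving for L: L^(-1/3) = w/60, so L = (60/w)^(3).

L(w) = 216000/w³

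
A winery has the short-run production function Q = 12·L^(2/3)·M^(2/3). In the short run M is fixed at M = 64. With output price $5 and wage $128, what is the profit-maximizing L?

L* = 125

With M = 64, MP_L = (2/3)·12·L^(-1/3)·64^(2/3) = 128·L^(-1/3).
Profit maximization for a price taker requires P·MP_L = w: 5·128·L^(-1/3) = 128.
So L^(-1/3) = 0.2, which gives L = 125.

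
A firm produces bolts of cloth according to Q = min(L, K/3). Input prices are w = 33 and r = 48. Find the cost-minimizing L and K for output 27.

L* = 27, K* = 81

With a fixed-proportions technology, the cost-minimizing bundle uses no slack in either input: L = K/3 = Q.
So L = 27 and K = 3·27 = 81.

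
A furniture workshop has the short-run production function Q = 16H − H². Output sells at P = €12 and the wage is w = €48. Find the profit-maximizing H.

The marginal product of H is MP_H = 16 − 2H.
A price-taking firm hires until the value of the marginal product equals the wage: P·MP_H = w, so 12·(16 − 2H) = 48.
Then 16 − 2H = 4, giving H = 6.

H* = 6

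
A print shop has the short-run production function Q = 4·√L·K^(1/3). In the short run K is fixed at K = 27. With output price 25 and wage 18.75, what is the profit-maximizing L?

With K = 27, MP_L = (1/2)·4·L^(-1/2)·27^(1/3) = 6·L^(-1/2).
Profit maximization for a price taker requires P·MP_L = w: 25·6·L^(-1/2) = 18.75.
So L^(-1/2) = 0.125, which gives L = 64.

L* = 64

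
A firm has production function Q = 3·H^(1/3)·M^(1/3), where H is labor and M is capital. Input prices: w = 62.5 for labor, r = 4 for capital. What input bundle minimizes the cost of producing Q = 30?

H* = 8, M* = 125

Cost minimization requires the marginal rate of technical substitution to equal the input-price ratio: MP_H/MP_M = w/r.
Here MP_H/MP_M = (1/3)·(M/H)/(1/3) = (M/H). Setting this equal to 62.5/4 = 15.625 gives M = 15.625H.
Substituting into Q = 30: 3·H^(1/3)·(15.625H)^(1/3) = 30.
Solving, H = 8 and M = 125.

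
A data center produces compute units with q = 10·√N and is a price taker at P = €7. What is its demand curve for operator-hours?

N(w) = 1225/w²

MP_N = (1/2)·10·N^(-1/2) = 5·N^(-1/2).
Setting P·MP_N = w: 35·N^(-1/2) = w.
Solving for N: N^(-1/2) = w/35, so N = (35/w)^(2).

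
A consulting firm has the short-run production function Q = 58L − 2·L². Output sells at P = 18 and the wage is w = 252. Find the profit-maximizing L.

The marginal product of L is MP_L = 58 − 4L.
A price-taking firm hires until the value of the marginal product equals the wage: P·MP_L = w, so 18·(58 − 4L) = 252.
Then 58 − 4L = 14, giving L = 11.

L* = 11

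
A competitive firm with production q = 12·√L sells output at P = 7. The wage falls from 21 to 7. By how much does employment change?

From P·MP_L = w with MP_L = 6·L^(-1/2), the labor demand is L(w) = (42/w)^(2).
At w = 21: L = 4. At w = 7: L = 36.
ΔL = 36 − 4 = 32.

ΔL = 32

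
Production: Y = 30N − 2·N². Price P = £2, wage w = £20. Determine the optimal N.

The marginal product of N is MP_N = 30 − 4N.
A price-taking firm hires until the value of the marginal product equals the wage: P·MP_N = w, so 2·(30 − 4N) = 20.
Then 30 − 4N = 10, giving N = 5.

N* = 5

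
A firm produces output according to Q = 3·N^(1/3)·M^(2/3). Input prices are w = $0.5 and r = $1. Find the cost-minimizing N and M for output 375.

Cost minimization requires the marginal rate of technical substitution to equal the input-price ratio: MP_N/MP_M = w/r.
Here MP_N/MP_M = (1/3)·(M/N)/(2/3) = 0.5·(M/N). Setting this equal to 0.5/1 = 0.5 gives M = N.
Substituting into Q = 375: 3·N^(1/3)·(N)^(2/3) = 375.
Solving, N = 125 and M = 125.

N* = 125, M* = 125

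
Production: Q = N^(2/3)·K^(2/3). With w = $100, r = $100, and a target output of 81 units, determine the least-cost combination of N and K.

N* = 27, K* = 27

Cost minimization requires the marginal rate of technical substitution to equal the input-price ratio: MP_N/MP_K = w/r.
Here MP_N/MP_K = (2/3)·(K/N)/(2/3) = (K/N). Setting this equal to 100/100 = 1 gives K = N.
Substituting into Q = 81: N^(2/3)·(N)^(2/3) = 81.
Solving, N = 27 and K = 27.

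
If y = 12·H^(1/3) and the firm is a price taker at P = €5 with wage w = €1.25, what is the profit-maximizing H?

H* = 64

MP_H = (1/3)·12·H^(-2/3) = 4·H^(-2/3).
Profit maximization for a price taker requires P·MP_H = w: 5·4·H^(-2/3) = 1.25.
So H^(-2/3) = 0.0625, which gives H = 64.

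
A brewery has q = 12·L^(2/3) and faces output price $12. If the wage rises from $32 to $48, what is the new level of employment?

From P·MP_L = w with MP_L = 8·L^(-1/3), the labor demand is L(w) = (96/w)^(3).
At w = 32: L = 27. At w = 48: L = 8.

L* = 8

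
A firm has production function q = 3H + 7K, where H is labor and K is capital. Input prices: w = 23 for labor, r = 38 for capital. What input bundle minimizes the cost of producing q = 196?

H* = 0, K* = 28

The inputs are perfect substitutes, so the firm uses whichever has the lower cost per unit of output.
Cost per unit of output via H is w/3 = 23/3; via K it is r/7 = 38/7. K is cheaper.
Producing q = 196 with K alone: H = 0, K = 28.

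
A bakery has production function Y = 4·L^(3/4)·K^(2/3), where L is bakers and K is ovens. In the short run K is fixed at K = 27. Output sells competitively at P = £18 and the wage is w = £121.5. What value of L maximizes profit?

With K = 27, MP_L = (3/4)·4·L^(-1/4)·27^(2/3) = 27·L^(-1/4).
Profit maximization for a price taker requires P·MP_L = w: 18·27·L^(-1/4) = 121.5.
So L^(-1/4) = 0.25, which gives L = 256.

L* = 256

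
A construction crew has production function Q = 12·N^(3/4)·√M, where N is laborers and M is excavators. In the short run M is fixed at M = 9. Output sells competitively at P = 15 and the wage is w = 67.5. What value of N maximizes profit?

N* = 1296

With M = 9, MP_N = (3/4)·12·N^(-1/4)·9^(1/2) = 27·N^(-1/4).
Profit maximization for a price taker requires P·MP_N = w: 15·27·N^(-1/4) = 67.5.
So N^(-1/4) = 1/6, which gives N = 1296.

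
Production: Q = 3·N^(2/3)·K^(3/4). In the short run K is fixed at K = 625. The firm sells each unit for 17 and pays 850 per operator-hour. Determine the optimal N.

With K = 625, MP_N = (2/3)·3·N^(-1/3)·625^(3/4) = 250·N^(-1/3).
Profit maximization for a price taker requires P·MP_N = w: 17·250·N^(-1/3) = 850.
So N^(-1/3) = 0.2, which gives N = 125.

N* = 125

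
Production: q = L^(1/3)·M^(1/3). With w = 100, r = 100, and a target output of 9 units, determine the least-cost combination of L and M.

Cost minimization requires the marginal rate of technical substitution to equal the input-price ratio: MP_L/MP_M = w/r.
Here MP_L/MP_M = (1/3)·(M/L)/(1/3) = (M/L). Setting this equal to 100/100 = 1 gives M = L.
Substituting into q = 9: L^(1/3)·(L)^(1/3) = 9.
Solving, L = 27 and M = 27.

L* = 27, M* = 27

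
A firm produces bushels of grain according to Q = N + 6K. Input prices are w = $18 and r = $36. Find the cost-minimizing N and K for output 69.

N* = 0, K* = 11.5

The inputs are perfect substitutes, so the firm uses whichever has the lower cost per unit of output.
Cost per unit of output via N is 18; via K it is 6. K is cheaper.
Producing Q = 69 with K alone: N = 0, K = 11.5.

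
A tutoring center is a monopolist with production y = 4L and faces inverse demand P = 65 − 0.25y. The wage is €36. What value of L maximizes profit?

L* = 28

Marginal revenue from the inverse demand is MR = 65 − 0.5y.
The marginal product is MP_L = 4.
A monopolist hires until marginal revenue product equals the wage: MR·MP_L = w.
(65 − 2L)·4 = 36, so L = 28.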